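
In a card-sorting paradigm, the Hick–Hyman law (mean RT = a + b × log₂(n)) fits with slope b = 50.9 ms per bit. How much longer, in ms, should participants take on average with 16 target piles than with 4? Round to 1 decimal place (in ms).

The intercept a cancels: ΔRT = b·(log₂ n₂ − log₂ n₁) = b·log₂(n₂/n₁).
log₂(16) − log₂(4) = log₂(16/4) = log₂(4) = 2.
ΔRT = 50.9 × 2.0000 = 101.800 ms.

101.8 ms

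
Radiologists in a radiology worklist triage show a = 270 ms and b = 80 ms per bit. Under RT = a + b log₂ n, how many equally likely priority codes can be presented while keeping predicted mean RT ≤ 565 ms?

80·log₂ n ≤ 565 − 270 = 295, giving log₂ n ≤ 3.6875 and n ≤ 12.884. The largest whole number is 12.

12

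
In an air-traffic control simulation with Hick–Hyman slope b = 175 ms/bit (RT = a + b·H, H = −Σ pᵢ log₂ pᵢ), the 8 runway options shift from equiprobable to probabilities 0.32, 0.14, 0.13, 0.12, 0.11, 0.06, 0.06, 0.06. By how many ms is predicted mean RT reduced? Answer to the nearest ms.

43 ms

The RT saving is b·ΔH. Equiprobable H₀ = log₂(8) = 3.0000 bits; with the given probabilities H = 2.7537 bits.
b·(H₀ − H) = 175 × (3.0000 − 2.7537) = 43.09 ms.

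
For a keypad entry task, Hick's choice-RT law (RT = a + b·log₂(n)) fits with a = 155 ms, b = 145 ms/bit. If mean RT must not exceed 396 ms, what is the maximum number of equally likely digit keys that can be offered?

145·log₂ n ≤ 396 − 155 = 241, giving log₂ n ≤ 1.6621 and n ≤ 3.165. The largest whole number is 3.

3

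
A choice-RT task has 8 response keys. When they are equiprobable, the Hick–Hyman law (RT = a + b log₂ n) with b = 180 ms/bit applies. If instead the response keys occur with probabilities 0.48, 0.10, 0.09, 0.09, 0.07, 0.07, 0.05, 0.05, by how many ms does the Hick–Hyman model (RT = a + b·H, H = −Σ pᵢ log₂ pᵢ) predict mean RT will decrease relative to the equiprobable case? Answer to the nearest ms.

The RT saving is b·ΔH. Equiprobable H₀ = log₂(8) = 3.0000 bits; with the given probabilities H = 2.4351 bits.
b·(H₀ − H) = 180 × (3.0000 − 2.4351) = 101.69 ms.

102 ms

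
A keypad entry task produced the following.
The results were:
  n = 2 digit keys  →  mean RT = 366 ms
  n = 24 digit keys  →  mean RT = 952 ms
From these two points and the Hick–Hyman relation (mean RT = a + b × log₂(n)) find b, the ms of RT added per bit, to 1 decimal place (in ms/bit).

163.5 ms/bit

The slope on a log₂ axis is (952 − 366) / (4.5850 − 1) = 163.461 ms/bit.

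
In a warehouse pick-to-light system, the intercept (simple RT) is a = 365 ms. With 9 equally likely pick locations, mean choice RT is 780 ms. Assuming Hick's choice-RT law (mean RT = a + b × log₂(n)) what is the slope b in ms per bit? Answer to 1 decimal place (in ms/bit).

b = (780 − 365) / log₂(9) = 415 / 3.1699 = 130.918 ms/bit.

130.9 ms/bit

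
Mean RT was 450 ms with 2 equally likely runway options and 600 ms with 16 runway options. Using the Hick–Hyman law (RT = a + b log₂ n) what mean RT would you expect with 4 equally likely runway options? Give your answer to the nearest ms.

500 ms

RT is linear in log₂ n, so two points fix the line:
  b = (600 − 450) / (log₂ 16 − log₂ 2) = 150 / (4 − 1) = 50 ms/bit
  a = 450 − 50 × 1 = 400 ms
Then RT(4) = 400 + 50 × log₂ 4 = 400 + 50 × 2 ≈ 500.000 ms.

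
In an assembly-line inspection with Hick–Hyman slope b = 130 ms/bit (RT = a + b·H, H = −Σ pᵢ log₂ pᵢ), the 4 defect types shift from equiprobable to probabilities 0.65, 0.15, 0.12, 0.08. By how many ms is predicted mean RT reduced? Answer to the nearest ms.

Equiprobable entropy H₀ = log₂ 4 = 2.0000 bits.
Skewed entropy H = −Σ pᵢ log₂ pᵢ = 1.4731 bits.
ΔRT = b·(H₀ − H) = 130 × 0.5269 = 68.50 ms.

68 ms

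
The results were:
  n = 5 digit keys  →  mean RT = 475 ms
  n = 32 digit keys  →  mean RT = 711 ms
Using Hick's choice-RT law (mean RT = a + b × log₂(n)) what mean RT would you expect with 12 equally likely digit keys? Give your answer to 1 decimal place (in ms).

586.3 ms

Fit slope and intercept:
  b = (711 − 475) / (log₂ 32 − log₂ 5) = 236 / (5 − 2.3219) = 88.123 ms/bit
  a = 475 − 88.123 × 2.3219 = 270.384 ms
Then RT(12) = 270.384 + 88.123 × log₂ 12 = 270.384 + 88.123 × 3.5850 ≈ 586.303 ms.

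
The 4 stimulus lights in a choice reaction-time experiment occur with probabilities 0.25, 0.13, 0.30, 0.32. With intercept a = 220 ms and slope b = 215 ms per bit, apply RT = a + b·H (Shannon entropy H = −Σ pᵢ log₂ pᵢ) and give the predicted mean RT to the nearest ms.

H = 0.25·log₂(1/0.25) + 0.13·log₂(1/0.13) + 0.30·log₂(1/0.30) + 0.32·log₂(1/0.32) = 1.9298 bits.
RT = 220 + 215 × 1.9298 = 634.90 ms.

635 ms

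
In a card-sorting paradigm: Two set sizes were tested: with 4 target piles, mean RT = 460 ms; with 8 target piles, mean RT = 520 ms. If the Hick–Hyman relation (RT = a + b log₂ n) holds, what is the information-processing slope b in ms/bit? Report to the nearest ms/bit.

The slope on a log₂ axis is (520 − 460) / (3 − 2) = 60 ms/bit.

60 ms/bit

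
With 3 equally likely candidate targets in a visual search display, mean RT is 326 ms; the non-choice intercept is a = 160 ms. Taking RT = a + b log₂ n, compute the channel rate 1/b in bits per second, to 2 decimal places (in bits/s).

9.55 bits/s

Choice component = 326 − 160 = 166 ms over log₂(3) = 1.5850 bits.
b = 166 / 1.5850 = 104.734 ms/bit, so 1/b = 9.548 bits/s.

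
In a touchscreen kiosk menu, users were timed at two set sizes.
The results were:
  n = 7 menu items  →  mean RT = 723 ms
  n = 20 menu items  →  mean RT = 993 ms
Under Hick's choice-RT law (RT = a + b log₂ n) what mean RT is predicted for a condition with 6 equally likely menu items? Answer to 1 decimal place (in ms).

Solve the two-equation system in a and b:
  b = (993 − 723) / (log₂ 20 − log₂ 7) = 270 / (4.3219 − 2.8074) = 178.268 ms/bit
  a = 723 − 178.268 × 2.8074 = 222.538 ms
Then RT(6) = 222.538 + 178.268 × log₂ 6 = 222.538 + 178.268 × 2.5850 ≈ 683.355 ms.

683.4 ms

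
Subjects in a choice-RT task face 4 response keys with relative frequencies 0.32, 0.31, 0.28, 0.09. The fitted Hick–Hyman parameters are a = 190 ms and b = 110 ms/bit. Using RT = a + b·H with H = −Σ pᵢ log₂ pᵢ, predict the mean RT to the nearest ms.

Entropy contributions −pᵢ log₂ pᵢ: 0.5260, 0.5238, 0.5142, 0.3127; sum H = 1.8767 bits.
RT = a + bH = 190 + 110·1.8767 = 396.44 ms.

396 ms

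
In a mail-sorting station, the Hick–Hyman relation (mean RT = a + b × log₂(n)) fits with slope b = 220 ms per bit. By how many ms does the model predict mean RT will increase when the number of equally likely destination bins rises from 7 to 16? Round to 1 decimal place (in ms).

Only the slope matters, since a is common to both: ΔRT = b·log₂(n₂/n₁).
log₂(16) − log₂(7) = 4 − 2.8074 = 1.1926.
ΔRT = 220 × 1.1926 = 262.382 ms.

262.4 ms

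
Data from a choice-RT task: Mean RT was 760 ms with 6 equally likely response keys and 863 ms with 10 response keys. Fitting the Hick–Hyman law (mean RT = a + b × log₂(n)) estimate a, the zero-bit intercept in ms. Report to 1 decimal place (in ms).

398.7 ms

b = (RT₂ − RT₁)/(log₂ n₂ − log₂ n₁) = (863 − 760)/(3.3219 − 2.5850) = 139.762 ms/bit.
a = RT₁ − b·log₂ n₁ = 760 − 139.762 × 2.5850 = 398.720 ms.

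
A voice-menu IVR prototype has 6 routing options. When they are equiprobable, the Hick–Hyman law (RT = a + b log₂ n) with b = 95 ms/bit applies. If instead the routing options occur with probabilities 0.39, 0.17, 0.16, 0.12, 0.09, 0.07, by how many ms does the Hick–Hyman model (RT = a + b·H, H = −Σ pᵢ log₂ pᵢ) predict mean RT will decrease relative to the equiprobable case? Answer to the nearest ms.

24 ms

Equiprobable entropy H₀ = log₂ 6 = 2.5850 bits.
Skewed entropy H = −Σ pᵢ log₂ pᵢ = 2.3357 bits.
ΔRT = b·(H₀ − H) = 95 × 0.2493 = 23.68 ms.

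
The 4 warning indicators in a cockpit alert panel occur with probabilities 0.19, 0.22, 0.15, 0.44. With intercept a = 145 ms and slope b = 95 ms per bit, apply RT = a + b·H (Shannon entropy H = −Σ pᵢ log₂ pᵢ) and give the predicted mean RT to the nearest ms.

H = 0.19·log₂(1/0.19) + 0.22·log₂(1/0.22) + 0.15·log₂(1/0.15) + 0.44·log₂(1/0.44) = 1.8675 bits.
RT = 145 + 95 × 1.8675 = 322.41 ms.

322 ms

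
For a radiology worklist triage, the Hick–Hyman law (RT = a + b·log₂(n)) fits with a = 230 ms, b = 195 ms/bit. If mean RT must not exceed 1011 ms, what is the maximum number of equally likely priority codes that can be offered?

16

195·log₂ n ≤ 1011 − 230 = 781, giving log₂ n ≤ 4.0051 and n ≤ 16.057. The largest whole number is 16.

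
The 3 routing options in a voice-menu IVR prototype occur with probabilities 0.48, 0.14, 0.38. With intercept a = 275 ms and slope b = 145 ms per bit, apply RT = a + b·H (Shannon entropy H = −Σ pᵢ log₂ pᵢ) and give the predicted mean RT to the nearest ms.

483 ms

Entropy contributions −pᵢ log₂ pᵢ: 0.5083, 0.3971, 0.5305; sum H = 1.4358 bits.
RT = a + bH = 275 + 145·1.4358 = 483.20 ms.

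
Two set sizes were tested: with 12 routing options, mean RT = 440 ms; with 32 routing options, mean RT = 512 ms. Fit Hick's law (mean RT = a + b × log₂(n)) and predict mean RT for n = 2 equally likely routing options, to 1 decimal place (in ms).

With log₂ n on the abscissa the relation is linear; from the two conditions:
  b = (512 − 440) / (log₂ 32 − log₂ 12) = 72 / (5 − 3.5850) = 50.882 ms/bit
  a = 440 − 50.882 × 3.5850 = 257.590 ms
Then RT(2) = 257.590 + 50.882 × log₂ 2 = 257.590 + 50.882 × 1 ≈ 308.472 ms.

308.5 ms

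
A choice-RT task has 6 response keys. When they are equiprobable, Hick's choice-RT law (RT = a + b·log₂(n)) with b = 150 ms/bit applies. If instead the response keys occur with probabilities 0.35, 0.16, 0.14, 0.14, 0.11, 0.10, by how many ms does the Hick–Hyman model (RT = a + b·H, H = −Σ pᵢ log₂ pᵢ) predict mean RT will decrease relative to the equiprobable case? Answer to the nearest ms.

The RT saving is b·ΔH. Equiprobable H₀ = log₂(6) = 2.5850 bits; with the given probabilities H = 2.4298 bits.
b·(H₀ − H) = 150 × (2.5850 − 2.4298) = 23.27 ms.

23 ms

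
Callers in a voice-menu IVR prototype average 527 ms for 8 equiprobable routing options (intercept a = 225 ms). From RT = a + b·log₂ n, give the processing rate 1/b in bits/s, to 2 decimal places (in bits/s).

9.93 bits/s

b = (527 − 225)/log₂ 8 = 302/3 = 100.667 ms per bit = 0.10067 s/bit; the reciprocal is 9.934 bits/s.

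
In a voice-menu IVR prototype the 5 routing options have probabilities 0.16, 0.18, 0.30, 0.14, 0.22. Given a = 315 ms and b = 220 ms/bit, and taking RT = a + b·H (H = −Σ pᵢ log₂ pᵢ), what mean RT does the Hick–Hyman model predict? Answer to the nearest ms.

814 ms

H = 0.16·log₂(1/0.16) + 0.18·log₂(1/0.18) + 0.30·log₂(1/0.30) + 0.14·log₂(1/0.14) + 0.22·log₂(1/0.22) = 2.2671 bits.
RT = 315 + 220 × 2.2671 = 813.76 ms.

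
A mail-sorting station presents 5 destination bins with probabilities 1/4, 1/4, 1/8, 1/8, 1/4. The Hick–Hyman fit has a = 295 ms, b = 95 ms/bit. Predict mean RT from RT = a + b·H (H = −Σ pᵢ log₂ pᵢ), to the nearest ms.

509 ms

H = −Σ pᵢ log₂ pᵢ = 0.25·2 + 0.25·2 + 0.125·3 + 0.125·3 + 0.25·2 = 2.250 bits.
RT = 295 + 95 × 2.250 = 508.75 ms.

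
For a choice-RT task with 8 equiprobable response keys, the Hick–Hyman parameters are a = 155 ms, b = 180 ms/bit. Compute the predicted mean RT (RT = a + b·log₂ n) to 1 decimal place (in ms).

695.0 ms

log₂(8) = 3 bits, so RT = 155 + 180 × 3 ≈ 695.000 ms.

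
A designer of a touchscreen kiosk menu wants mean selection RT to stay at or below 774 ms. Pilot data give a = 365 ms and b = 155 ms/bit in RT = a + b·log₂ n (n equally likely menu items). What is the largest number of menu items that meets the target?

6

Set 365 + 155·log₂ n ≤ 774 → log₂ n ≤ (774 − 365)/155 = 2.6387.
So n ≤ 2^2.6387 = 6.228; the largest integer n is 6.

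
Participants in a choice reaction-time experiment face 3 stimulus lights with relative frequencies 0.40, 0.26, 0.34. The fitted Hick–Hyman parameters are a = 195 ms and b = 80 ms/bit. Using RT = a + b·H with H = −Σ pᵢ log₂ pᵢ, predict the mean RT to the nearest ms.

320 ms

Entropy contributions −pᵢ log₂ pᵢ: 0.5288, 0.5053, 0.5292; sum H = 1.5632 bits.
RT = a + bH = 195 + 80·1.5632 = 320.06 ms.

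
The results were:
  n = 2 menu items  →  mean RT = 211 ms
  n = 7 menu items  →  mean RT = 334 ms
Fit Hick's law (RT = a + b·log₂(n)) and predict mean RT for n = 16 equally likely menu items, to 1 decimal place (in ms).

415.2 ms

Solve the two-equation system in a and b:
  b = (334 − 211) / (log₂ 7 − log₂ 2) = 123 / (2.8074 − 1) = 68.055 ms/bit
  a = 211 − 68.055 × 1 = 142.945 ms
Then RT(16) = 142.945 + 68.055 × log₂ 16 = 142.945 + 68.055 × 4 ≈ 415.166 ms.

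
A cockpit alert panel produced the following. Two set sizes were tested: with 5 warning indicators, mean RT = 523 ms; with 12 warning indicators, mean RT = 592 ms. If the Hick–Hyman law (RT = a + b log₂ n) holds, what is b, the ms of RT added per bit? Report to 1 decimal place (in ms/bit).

The slope on a log₂ axis is (592 − 523) / (3.5850 − 2.3219) = 54.630 ms/bit.

54.6 ms/bit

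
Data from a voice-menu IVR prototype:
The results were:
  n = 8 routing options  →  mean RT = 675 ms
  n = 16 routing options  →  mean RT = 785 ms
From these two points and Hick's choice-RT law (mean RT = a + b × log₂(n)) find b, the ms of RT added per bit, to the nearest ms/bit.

110 ms/bit

b = (RT₂ − RT₁)/(log₂ n₂ − log₂ n₁) = (785 − 675)/(4 − 3) = 110 ms/bit.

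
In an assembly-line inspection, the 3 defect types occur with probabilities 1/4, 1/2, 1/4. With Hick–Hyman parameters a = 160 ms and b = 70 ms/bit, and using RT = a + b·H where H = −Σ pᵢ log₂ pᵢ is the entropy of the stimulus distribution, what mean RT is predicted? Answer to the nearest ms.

265 ms

H = −Σ pᵢ log₂ pᵢ = 0.25·2 + 0.5·1 + 0.25·2 = 1.500 bits.
RT = 160 + 70 × 1.500 = 265.00 ms.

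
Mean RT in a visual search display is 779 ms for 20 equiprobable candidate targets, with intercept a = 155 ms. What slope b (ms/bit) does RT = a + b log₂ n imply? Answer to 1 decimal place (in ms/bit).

log₂(20) = 4.3219 bits.
b = (RT − a)/log₂ n = (779 − 155) / 4.3219 = 144.380 ms/bit.

144.4 ms/bit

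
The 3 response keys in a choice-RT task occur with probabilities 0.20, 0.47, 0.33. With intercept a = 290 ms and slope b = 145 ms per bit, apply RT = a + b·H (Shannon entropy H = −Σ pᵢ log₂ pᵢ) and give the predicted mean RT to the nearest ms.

H = 0.20·log₂(1/0.20) + 0.47·log₂(1/0.47) + 0.33·log₂(1/0.33) = 1.5042 bits.
RT = 290 + 145 × 1.5042 = 508.10 ms.

508 ms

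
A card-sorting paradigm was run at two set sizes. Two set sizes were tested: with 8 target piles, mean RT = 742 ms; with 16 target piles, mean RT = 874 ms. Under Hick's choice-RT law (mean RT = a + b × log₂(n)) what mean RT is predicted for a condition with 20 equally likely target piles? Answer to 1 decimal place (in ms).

916.5 ms

Fit slope and intercept:
  b = (874 − 742) / (log₂ 16 − log₂ 8) = 132 / (4 − 3) = 132.000 ms/bit
  a = 742 − 132.000 × 3 = 346.000 ms
Then RT(20) = 346.000 + 132.000 × log₂ 20 = 346.000 + 132.000 × 4.3219 ≈ 916.495 ms.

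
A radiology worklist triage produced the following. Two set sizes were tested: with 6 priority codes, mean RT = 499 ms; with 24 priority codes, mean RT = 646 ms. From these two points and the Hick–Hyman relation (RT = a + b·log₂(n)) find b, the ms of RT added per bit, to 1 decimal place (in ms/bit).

73.5 ms/bit

b = (RT₂ − RT₁)/(log₂ n₂ − log₂ n₁) = (646 − 499)/(4.5850 − 2.5850) = 73.500 ms/bit.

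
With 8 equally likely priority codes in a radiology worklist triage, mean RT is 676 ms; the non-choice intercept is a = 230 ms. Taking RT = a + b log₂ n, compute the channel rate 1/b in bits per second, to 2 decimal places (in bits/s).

b = (676 − 230)/log₂ 8 = 446/3 = 148.667 ms per bit = 0.14867 s/bit; the reciprocal is 6.726 bits/s.

6.73 bits/s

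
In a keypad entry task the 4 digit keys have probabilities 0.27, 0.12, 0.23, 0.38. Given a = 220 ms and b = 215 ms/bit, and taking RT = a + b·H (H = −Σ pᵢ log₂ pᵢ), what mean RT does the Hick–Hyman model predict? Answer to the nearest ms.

627 ms

Entropy contributions −pᵢ log₂ pᵢ: 0.5100, 0.3671, 0.4877, 0.5305; sum H = 1.8952 bits.
RT = a + bH = 220 + 215·1.8952 = 627.47 ms.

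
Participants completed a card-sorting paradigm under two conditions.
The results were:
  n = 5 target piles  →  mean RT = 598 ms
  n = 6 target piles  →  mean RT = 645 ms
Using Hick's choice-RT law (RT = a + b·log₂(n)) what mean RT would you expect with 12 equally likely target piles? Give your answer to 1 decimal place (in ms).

823.7 ms

RT is linear in log₂ n, so two points fix the line:
  b = (645 − 598) / (log₂ 6 − log₂ 5) = 47 / (2.5850 − 2.3219) = 178.684 ms/bit
  a = 598 − 178.684 × 2.3219 = 183.109 ms
Then RT(12) = 183.109 + 178.684 × log₂ 12 = 183.109 + 178.684 × 3.5850 ≈ 823.684 ms.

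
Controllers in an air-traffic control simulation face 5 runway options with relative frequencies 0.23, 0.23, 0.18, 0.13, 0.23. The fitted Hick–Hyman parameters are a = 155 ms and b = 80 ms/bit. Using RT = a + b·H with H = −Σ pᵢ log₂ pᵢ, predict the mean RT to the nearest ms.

H = 0.23·log₂(1/0.23) + 0.23·log₂(1/0.23) + 0.18·log₂(1/0.18) + 0.13·log₂(1/0.13) + 0.23·log₂(1/0.23) = 2.2910 bits.
RT = 155 + 80 × 2.2910 = 338.28 ms.

338 ms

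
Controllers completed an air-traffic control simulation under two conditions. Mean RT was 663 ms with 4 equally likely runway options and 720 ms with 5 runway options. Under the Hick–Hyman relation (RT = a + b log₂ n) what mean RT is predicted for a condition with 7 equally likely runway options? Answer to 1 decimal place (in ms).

With log₂ n on the abscissa the relation is linear; from the two conditions:
  b = (720 − 663) / (log₂ 5 − log₂ 4) = 57 / (2.3219 − 2) = 177.058 ms/bit
  a = 663 − 177.058 × 2 = 308.884 ms
Then RT(7) = 308.884 + 177.058 × log₂ 7 = 308.884 + 177.058 × 2.8074 ≈ 805.949 ms.

805.9 ms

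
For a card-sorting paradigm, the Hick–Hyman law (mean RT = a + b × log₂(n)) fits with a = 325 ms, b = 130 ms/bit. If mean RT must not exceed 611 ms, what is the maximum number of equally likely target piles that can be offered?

Set 325 + 130·log₂ n ≤ 611 → log₂ n ≤ (611 − 325)/130 = 2.2000.
So n ≤ 2^2.2000 = 4.595; the largest integer n is 4.

4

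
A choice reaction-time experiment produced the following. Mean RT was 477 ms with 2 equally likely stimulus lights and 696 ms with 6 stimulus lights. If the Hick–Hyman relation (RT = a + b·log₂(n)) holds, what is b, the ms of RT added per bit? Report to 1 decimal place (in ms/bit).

b = (RT₂ − RT₁)/(log₂ n₂ − log₂ n₁) = (696 − 477)/(2.5850 − 1) = 138.174 ms/bit.

138.2 ms/bit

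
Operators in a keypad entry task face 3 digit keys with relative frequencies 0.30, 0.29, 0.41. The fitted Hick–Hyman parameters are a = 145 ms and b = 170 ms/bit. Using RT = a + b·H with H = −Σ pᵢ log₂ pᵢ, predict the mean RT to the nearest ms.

Entropy contributions −pᵢ log₂ pᵢ: 0.5211, 0.5179, 0.5274; sum H = 1.5664 bits.
RT = a + bH = 145 + 170·1.5664 = 411.28 ms.

411 ms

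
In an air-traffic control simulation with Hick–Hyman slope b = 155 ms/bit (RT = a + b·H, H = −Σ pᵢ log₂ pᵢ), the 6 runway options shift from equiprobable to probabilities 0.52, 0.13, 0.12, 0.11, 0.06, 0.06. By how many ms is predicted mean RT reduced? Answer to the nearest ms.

Equiprobable entropy H₀ = log₂ 6 = 2.5850 bits.
Skewed entropy H = −Σ pᵢ log₂ pᵢ = 2.0776 bits.
ΔRT = b·(H₀ − H) = 155 × 0.5073 = 78.63 ms.

79 ms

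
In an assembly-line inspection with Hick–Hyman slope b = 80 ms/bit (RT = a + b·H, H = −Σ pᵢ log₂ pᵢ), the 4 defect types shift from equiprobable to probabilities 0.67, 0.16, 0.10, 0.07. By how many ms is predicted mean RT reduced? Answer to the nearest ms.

The RT saving is b·ΔH. Equiprobable H₀ = log₂(4) = 2.0000 bits; with the given probabilities H = 1.4109 bits.
b·(H₀ − H) = 80 × (2.0000 − 1.4109) = 47.13 ms.

47 ms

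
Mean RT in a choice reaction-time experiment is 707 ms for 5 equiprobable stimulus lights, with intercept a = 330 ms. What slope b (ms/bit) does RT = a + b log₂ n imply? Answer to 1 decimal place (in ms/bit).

162.4 ms/bit

b = (707 − 330) / log₂(5) = 377 / 2.3219 = 162.365 ms/bit.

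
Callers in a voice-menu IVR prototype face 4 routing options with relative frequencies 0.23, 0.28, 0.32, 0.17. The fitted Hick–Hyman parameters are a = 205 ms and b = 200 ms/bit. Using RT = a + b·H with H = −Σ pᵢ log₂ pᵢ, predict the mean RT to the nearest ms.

H = 0.23·log₂(1/0.23) + 0.28·log₂(1/0.28) + 0.32·log₂(1/0.32) + 0.17·log₂(1/0.17) = 1.9625 bits.
RT = 205 + 200 × 1.9625 = 597.50 ms.

598 ms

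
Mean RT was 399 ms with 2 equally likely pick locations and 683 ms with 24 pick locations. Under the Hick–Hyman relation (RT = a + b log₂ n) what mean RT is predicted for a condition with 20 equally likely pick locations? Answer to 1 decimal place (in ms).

Solve the two-equation system in a and b:
  b = (683 − 399) / (log₂ 24 − log₂ 2) = 284 / (4.5850 − 1) = 79.220 ms/bit
  a = 399 − 79.220 × 1 = 319.780 ms
Then RT(20) = 319.780 + 79.220 × log₂ 20 = 319.780 + 79.220 × 4.3219 ≈ 662.162 ms.

662.2 ms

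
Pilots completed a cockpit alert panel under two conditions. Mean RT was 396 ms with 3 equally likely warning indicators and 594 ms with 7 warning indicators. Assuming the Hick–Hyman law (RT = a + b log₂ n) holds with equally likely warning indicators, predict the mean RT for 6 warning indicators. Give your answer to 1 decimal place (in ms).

558.0 ms

Fit slope and intercept:
  b = (594 − 396) / (log₂ 7 − log₂ 3) = 198 / (2.8074 − 1.5850) = 161.977 ms/bit
  a = 396 − 161.977 × 1.5850 = 139.272 ms
Then RT(6) = 139.272 + 161.977 × log₂ 6 = 139.272 + 161.977 × 2.5850 ≈ 557.977 ms.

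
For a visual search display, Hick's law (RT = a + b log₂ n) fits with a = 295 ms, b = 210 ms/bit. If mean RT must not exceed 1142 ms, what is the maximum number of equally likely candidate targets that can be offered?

16

Information budget: (1142 − 295)/210 = 4.0333 bits, so n ≤ 2^4.0333 = 16.374 → at most 16.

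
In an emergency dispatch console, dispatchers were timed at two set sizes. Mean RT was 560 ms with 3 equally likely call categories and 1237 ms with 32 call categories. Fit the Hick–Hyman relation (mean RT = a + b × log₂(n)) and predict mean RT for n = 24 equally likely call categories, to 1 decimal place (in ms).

1154.7 ms

Solve the two-equation system in a and b:
  b = (1237 − 560) / (log₂ 32 − log₂ 3) = 677 / (5 − 1.5850) = 198.241 ms/bit
  a = 560 − 198.241 × 1.5850 = 245.796 ms
Then RT(24) = 245.796 + 198.241 × log₂ 24 = 245.796 + 198.241 × 4.5850 ≈ 1154.723 ms.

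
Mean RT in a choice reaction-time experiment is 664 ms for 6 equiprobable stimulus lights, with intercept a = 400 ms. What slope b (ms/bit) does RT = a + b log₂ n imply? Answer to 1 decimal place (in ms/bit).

log₂(6) = 2.5850 bits.
b = (RT − a)/log₂ n = (664 − 400) / 2.5850 = 102.129 ms/bit.

102.1 ms/bit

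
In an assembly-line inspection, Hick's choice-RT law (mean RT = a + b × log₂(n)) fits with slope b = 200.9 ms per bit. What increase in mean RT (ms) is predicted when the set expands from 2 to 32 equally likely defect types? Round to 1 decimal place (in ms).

803.6 ms

The intercept a cancels: ΔRT = b·(log₂ n₂ − log₂ n₁) = b·log₂(n₂/n₁).
log₂(32) − log₂(2) = log₂(32/2) = log₂(16) = 4.
ΔRT = 200.9 × 4.0000 = 803.600 ms.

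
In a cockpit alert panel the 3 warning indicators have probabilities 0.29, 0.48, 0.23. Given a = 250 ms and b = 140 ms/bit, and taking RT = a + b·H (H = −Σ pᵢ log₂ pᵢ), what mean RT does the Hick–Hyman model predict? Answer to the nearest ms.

462 ms

Entropy contributions −pᵢ log₂ pᵢ: 0.5179, 0.5083, 0.4877; sum H = 1.5138 bits.
RT = a + bH = 250 + 140·1.5138 = 461.94 ms.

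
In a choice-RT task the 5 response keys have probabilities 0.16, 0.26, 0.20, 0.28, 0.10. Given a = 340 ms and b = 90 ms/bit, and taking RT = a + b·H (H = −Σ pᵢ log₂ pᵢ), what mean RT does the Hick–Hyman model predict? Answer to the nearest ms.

Entropy contributions −pᵢ log₂ pᵢ: 0.4230, 0.5053, 0.4644, 0.5142, 0.3322; sum H = 2.2391 bits.
RT = a + bH = 340 + 90·2.2391 = 541.52 ms.

542 ms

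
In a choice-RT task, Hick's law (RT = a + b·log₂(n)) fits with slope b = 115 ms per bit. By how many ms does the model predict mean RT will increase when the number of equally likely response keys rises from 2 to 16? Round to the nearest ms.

345 ms

ΔRT = (a + b log₂ n₂) − (a + b log₂ n₁) = b·(log₂ n₂ − log₂ n₁).
log₂(16) − log₂(2) = log₂(16/2) = log₂(8) = 3.
ΔRT = 115 × 3.0000 = 345.000 ms.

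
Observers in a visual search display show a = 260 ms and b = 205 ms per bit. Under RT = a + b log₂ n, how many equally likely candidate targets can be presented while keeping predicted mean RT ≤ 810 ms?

Set 260 + 205·log₂ n ≤ 810 → log₂ n ≤ (810 − 260)/205 = 2.6829.
So n ≤ 2^2.6829 = 6.422; the largest integer n is 6.

6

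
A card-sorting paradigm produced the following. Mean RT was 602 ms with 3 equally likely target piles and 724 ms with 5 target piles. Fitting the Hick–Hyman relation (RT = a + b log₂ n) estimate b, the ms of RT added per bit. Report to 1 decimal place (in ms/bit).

165.5 ms/bit

Slope: b = (724 − 602) / (log₂ 5 − log₂ 3) = 122/0.7370 = 165.544 ms/bit.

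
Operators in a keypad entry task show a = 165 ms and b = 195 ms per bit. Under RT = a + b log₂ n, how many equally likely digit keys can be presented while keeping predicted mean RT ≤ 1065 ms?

24

Information budget: (1065 − 165)/195 = 4.6154 bits, so n ≤ 2^4.6154 = 24.511 → at most 24.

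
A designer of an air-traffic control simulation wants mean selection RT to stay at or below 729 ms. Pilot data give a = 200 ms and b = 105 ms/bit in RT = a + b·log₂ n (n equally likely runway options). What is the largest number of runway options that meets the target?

32

105·log₂ n ≤ 729 − 200 = 529, giving log₂ n ≤ 5.0381 and n ≤ 32.856. The largest whole number is 32.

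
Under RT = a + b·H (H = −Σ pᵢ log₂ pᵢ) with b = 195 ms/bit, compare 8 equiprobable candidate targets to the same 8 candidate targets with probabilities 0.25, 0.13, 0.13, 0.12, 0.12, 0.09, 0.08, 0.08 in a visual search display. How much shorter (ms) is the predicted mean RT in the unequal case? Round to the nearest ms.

20 ms

The RT saving is b·ΔH. Equiprobable H₀ = log₂(8) = 3.0000 bits; with the given probabilities H = 2.8951 bits.
b·(H₀ − H) = 195 × (3.0000 − 2.8951) = 20.46 ms.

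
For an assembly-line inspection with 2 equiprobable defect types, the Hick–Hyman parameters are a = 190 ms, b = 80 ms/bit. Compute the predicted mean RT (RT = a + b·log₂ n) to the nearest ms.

270 ms

log₂(2) = 1 bits, so RT = 190 + 80 × 1 ≈ 270.000 ms.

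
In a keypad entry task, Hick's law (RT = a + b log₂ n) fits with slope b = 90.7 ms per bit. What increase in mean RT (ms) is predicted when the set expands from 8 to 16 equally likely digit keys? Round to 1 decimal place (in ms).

90.7 ms

ΔRT = (a + b log₂ n₂) − (a + b log₂ n₁) = b·(log₂ n₂ − log₂ n₁).
log₂(16) − log₂(8) = log₂(16/8) = log₂(2) = 1.
ΔRT = 90.7 × 1.0000 = 90.700 ms.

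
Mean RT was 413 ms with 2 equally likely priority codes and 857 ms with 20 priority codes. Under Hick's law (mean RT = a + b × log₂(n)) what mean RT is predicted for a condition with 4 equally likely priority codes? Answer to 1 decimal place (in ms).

546.7 ms

Solve the two-equation system in a and b:
  b = (857 − 413) / (log₂ 20 − log₂ 2) = 444 / (4.3219 − 1) = 133.657 ms/bit
  a = 413 − 133.657 × 1 = 279.343 ms
Then RT(4) = 279.343 + 133.657 × log₂ 4 = 279.343 + 133.657 × 2 ≈ 546.657 ms.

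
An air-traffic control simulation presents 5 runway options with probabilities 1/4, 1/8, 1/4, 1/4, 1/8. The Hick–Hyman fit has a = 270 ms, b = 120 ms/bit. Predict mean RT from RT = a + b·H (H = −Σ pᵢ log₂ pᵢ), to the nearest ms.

H = −Σ pᵢ log₂ pᵢ = 0.25·2 + 0.125·3 + 0.25·2 + 0.25·2 + 0.125·3 = 2.250 bits.
RT = 270 + 120 × 2.250 = 540.00 ms.

540 ms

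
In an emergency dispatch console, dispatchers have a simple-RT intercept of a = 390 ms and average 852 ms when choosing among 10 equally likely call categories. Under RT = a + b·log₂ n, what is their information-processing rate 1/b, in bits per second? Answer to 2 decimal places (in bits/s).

7.19 bits/s

b = (852 − 390)/log₂ 10 = 462/3.3219 = 139.076 ms per bit = 0.13908 s/bit; the reciprocal is 7.190 bits/s.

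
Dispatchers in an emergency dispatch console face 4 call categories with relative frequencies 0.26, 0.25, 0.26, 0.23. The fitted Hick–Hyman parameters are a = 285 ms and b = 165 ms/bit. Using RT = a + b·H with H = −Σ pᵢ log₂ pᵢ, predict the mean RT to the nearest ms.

Entropy contributions −pᵢ log₂ pᵢ: 0.5053, 0.5000, 0.5053, 0.4877; sum H = 1.9982 bits.
RT = a + bH = 285 + 165·1.9982 = 614.71 ms.

615 ms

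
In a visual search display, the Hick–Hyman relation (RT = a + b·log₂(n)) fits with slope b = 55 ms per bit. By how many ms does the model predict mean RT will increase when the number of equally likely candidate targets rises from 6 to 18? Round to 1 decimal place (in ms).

87.2 ms

Only the slope matters, since a is common to both: ΔRT = b·log₂(n₂/n₁).
log₂(18) − log₂(6) = 4.1699 − 2.5850 = 1.5850.
ΔRT = 55 × 1.5850 = 87.173 ms.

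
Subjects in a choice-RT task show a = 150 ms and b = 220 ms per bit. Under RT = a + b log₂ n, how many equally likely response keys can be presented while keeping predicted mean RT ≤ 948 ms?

12

Set 150 + 220·log₂ n ≤ 948 → log₂ n ≤ (948 − 150)/220 = 3.6273.
So n ≤ 2^3.6273 = 12.357; the largest integer n is 12.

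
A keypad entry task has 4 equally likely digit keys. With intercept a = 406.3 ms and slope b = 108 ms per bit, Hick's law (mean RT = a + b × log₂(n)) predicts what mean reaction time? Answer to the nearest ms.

622 ms

log₂(4) = 2 bits, so RT = 406.3 + 108 × 2 ≈ 622.300 ms.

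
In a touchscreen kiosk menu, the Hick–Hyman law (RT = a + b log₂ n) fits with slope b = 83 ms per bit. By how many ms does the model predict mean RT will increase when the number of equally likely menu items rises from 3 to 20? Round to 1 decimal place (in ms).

The intercept a cancels: ΔRT = b·(log₂ n₂ − log₂ n₁) = b·log₂(n₂/n₁).
log₂(20) − log₂(3) = 4.3219 − 1.5850 = 2.7370.
ΔRT = 83 × 2.7370 = 227.168 ms.

227.2 ms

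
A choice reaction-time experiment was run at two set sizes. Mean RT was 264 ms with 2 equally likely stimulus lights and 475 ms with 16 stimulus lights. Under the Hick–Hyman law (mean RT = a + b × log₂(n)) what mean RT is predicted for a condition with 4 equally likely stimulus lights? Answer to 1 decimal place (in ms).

334.3 ms

Solve the two-equation system in a and b:
  b = (475 − 264) / (log₂ 16 − log₂ 2) = 211 / (4 − 1) = 70.333 ms/bit
  a = 264 − 70.333 × 1 = 193.667 ms
Then RT(4) = 193.667 + 70.333 × log₂ 4 = 193.667 + 70.333 × 2 ≈ 334.333 ms.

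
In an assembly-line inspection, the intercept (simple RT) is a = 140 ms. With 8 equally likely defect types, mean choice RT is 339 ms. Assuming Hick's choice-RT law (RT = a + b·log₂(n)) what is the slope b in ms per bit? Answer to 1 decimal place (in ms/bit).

66.3 ms/bit

b = (339 − 140) / log₂(8) = 199 / 3 = 66.333 ms/bit.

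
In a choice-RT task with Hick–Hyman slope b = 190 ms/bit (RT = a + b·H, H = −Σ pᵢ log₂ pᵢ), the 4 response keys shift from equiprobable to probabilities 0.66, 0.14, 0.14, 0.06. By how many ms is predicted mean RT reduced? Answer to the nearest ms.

108 ms

The RT saving is b·ΔH. Equiprobable H₀ = log₂(4) = 2.0000 bits; with the given probabilities H = 1.4334 bits.
b·(H₀ − H) = 190 × (2.0000 − 1.4334) = 107.65 ms.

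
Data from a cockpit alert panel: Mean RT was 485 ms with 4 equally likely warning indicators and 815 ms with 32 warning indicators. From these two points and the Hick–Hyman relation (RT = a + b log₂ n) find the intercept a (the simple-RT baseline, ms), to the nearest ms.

b = (RT₂ − RT₁)/(log₂ n₂ − log₂ n₁) = (815 − 485)/(5 − 2) = 110 ms/bit.
a = RT₁ − b·log₂ n₁ = 485 − 110 × 2 = 265.000 ms.

265 ms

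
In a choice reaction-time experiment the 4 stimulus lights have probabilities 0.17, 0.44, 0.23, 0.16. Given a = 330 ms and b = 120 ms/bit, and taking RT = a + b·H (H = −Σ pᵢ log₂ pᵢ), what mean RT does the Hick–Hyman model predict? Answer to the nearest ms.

Entropy contributions −pᵢ log₂ pᵢ: 0.4346, 0.5211, 0.4877, 0.4230; sum H = 1.8664 bits.
RT = a + bH = 330 + 120·1.8664 = 553.97 ms.

554 ms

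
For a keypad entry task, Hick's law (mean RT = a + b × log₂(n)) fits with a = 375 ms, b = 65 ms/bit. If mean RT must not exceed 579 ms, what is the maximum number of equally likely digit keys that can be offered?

8

Set 375 + 65·log₂ n ≤ 579 → log₂ n ≤ (579 − 375)/65 = 3.1385.
So n ≤ 2^3.1385 = 8.806; the largest integer n is 8.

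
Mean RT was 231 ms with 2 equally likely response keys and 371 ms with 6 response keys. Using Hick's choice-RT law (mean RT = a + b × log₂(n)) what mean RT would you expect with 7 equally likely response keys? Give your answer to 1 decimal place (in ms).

390.6 ms

With log₂ n on the abscissa the relation is linear; from the two conditions:
  b = (371 − 231) / (log₂ 6 − log₂ 2) = 140 / (2.5850 − 1) = 88.330 ms/bit
  a = 231 − 88.330 × 1 = 142.670 ms
Then RT(7) = 142.670 + 88.330 × log₂ 7 = 142.670 + 88.330 × 2.8074 ≈ 390.644 ms.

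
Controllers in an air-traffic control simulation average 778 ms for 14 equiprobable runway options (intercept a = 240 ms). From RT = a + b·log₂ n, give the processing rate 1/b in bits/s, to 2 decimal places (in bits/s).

7.08 bits/s

b = (778 − 240)/log₂ 14 = 538/3.8074 = 141.305 ms per bit = 0.14131 s/bit; the reciprocal is 7.077 bits/s.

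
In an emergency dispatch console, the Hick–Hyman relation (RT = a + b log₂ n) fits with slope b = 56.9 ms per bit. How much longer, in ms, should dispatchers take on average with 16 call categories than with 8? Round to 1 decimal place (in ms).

56.9 ms

The intercept a cancels: ΔRT = b·(log₂ n₂ − log₂ n₁) = b·log₂(n₂/n₁).
log₂(16) − log₂(8) = log₂(16/8) = log₂(2) = 1.
ΔRT = 56.9 × 1.0000 = 56.900 ms.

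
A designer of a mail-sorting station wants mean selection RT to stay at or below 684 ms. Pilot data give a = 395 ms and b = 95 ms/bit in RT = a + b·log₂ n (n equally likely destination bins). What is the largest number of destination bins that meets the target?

8

Set 395 + 95·log₂ n ≤ 684 → log₂ n ≤ (684 − 395)/95 = 3.0421.
So n ≤ 2^3.0421 = 8.237; the largest integer n is 8.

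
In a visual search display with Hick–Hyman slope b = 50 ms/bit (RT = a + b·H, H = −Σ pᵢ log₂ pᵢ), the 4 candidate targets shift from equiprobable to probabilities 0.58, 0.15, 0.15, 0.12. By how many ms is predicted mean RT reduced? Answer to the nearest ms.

Equiprobable entropy H₀ = log₂ 4 = 2.0000 bits.
Skewed entropy H = −Σ pᵢ log₂ pᵢ = 1.6440 bits.
ΔRT = b·(H₀ − H) = 50 × 0.3560 = 17.80 ms.

18 ms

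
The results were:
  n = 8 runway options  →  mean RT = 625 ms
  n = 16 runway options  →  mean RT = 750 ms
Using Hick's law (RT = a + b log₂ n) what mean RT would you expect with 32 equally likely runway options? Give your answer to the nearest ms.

875 ms

Fit slope and intercept:
  b = (750 − 625) / (log₂ 16 − log₂ 8) = 125 / (4 − 3) = 125 ms/bit
  a = 625 − 125 × 3 = 250 ms
Then RT(32) = 250 + 125 × log₂ 32 = 250 + 125 × 5 ≈ 875.000 ms.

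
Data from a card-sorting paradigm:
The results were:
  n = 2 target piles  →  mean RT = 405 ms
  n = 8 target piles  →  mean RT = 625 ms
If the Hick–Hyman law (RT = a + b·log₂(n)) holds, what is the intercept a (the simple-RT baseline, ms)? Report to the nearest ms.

Slope: b = (625 − 405) / (log₂ 8 − log₂ 2) = 220/2.0000 = 110 ms/bit.
Intercept: a = 405 − 110·log₂(2) = 295.000 ms.

295 ms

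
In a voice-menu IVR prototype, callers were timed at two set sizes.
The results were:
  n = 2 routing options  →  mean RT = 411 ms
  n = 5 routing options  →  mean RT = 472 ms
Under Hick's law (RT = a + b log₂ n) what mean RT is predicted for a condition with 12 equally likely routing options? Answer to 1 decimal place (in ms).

530.3 ms

Fit slope and intercept:
  b = (472 − 411) / (log₂ 5 − log₂ 2) = 61 / (2.3219 − 1) = 46.145 ms/bit
  a = 411 − 46.145 × 1 = 364.855 ms
Then RT(12) = 364.855 + 46.145 × log₂ 12 = 364.855 + 46.145 × 3.5850 ≈ 530.282 ms.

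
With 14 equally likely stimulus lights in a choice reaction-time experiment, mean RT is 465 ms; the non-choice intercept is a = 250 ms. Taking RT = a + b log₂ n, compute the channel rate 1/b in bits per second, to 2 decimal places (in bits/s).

17.71 bits/s

b = (465 − 250)/log₂ 14 = 215/3.8074 = 56.470 ms per bit = 0.05647 s/bit; the reciprocal is 17.709 bits/s.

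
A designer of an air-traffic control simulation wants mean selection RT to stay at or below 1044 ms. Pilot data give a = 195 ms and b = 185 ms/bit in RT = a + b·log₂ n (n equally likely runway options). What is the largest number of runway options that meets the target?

24

185·log₂ n ≤ 1044 − 195 = 849, giving log₂ n ≤ 4.5892 and n ≤ 24.070. The largest whole number is 24.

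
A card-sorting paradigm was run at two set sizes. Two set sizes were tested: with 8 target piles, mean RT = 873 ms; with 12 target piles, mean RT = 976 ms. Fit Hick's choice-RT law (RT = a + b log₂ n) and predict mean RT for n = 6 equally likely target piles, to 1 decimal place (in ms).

799.9 ms

With log₂ n on the abscissa the relation is linear; from the two conditions:
  b = (976 − 873) / (log₂ 12 − log₂ 8) = 103 / (3.5850 − 3) = 176.080 ms/bit
  a = 873 − 176.080 × 3 = 344.761 ms
Then RT(6) = 344.761 + 176.080 × log₂ 6 = 344.761 + 176.080 × 2.5850 ≈ 799.920 ms.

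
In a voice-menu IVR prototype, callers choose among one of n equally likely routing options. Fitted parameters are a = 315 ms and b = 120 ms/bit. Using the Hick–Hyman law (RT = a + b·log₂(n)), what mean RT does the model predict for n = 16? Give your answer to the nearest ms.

log₂(16) = 4 bits, so RT = 315 + 120 × 4 ≈ 795.000 ms.

795 ms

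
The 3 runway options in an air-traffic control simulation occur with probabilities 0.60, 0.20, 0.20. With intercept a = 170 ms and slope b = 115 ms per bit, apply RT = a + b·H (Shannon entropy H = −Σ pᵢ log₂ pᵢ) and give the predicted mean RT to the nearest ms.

H = 0.60·log₂(1/0.60) + 0.20·log₂(1/0.20) + 0.20·log₂(1/0.20) = 1.3710 bits.
RT = 170 + 115 × 1.3710 = 327.66 ms.

328 ms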